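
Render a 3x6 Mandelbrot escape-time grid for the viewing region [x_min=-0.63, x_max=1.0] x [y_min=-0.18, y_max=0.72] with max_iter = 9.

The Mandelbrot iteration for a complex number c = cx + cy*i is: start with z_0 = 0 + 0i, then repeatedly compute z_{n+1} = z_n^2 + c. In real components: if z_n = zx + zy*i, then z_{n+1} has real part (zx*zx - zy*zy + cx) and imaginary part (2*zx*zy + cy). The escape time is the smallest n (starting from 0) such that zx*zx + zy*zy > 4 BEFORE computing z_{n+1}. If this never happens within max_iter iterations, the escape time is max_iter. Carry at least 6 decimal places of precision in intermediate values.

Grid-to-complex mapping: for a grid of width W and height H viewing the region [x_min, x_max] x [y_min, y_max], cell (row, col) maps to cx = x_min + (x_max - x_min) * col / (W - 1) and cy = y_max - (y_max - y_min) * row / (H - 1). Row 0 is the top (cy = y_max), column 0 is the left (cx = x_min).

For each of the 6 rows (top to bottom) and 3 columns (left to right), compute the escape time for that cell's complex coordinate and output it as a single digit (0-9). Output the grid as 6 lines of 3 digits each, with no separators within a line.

Answer: 662
992
992
992
993
992

Derivation:
(row=0, col=0): c = -0.6300 + 0.7200i → escape time 6
(row=0, col=1): c = 0.1850 + 0.7200i → escape time 6
(row=0, col=2): c = 1.0000 + 0.7200i → escape time 2
(row=1, col=0): c = -0.6300 + 0.5400i → escape time 9
(row=1, col=1): c = 0.1850 + 0.5400i → escape time 9
(row=1, col=2): c = 1.0000 + 0.5400i → escape time 2
(row=2, col=0): c = -0.6300 + 0.3600i → escape time 9
(row=2, col=1): c = 0.1850 + 0.3600i → escape time 9
(row=2, col=2): c = 1.0000 + 0.3600i → escape time 2
(row=3, col=0): c = -0.6300 + 0.1800i → escape time 9
(row=3, col=1): c = 0.1850 + 0.1800i → escape time 9
(row=3, col=2): c = 1.0000 + 0.1800i → escape time 2
(row=4, col=0): c = -0.6300 + 0.0000i → escape time 9
(row=4, col=1): c = 0.1850 + 0.0000i → escape time 9
(row=4, col=2): c = 1.0000 + 0.0000i → escape time 3
(row=5, col=0): c = -0.6300 + -0.1800i → escape time 9
(row=5, col=1): c = 0.1850 + -0.1800i → escape time 9
(row=5, col=2): c = 1.0000 + -0.1800i → escape time 2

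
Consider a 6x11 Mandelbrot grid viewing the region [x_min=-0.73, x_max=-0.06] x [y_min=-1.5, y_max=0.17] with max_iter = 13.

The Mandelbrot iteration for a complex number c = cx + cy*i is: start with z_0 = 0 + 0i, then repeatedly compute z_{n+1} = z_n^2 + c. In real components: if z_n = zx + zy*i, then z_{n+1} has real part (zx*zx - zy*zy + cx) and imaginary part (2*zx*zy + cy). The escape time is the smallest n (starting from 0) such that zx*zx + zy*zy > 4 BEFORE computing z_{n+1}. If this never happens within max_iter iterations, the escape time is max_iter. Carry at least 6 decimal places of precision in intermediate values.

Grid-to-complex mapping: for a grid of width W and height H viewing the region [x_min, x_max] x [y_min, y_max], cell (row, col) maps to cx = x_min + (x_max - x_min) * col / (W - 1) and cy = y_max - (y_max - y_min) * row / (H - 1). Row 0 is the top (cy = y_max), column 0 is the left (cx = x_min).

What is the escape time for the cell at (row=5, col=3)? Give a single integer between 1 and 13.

Answer: 12

Derivation:
z_0 = 0 + 0i, c = -0.3280 + -0.6650i
Iter 1: z = -0.3280 + -0.6650i, |z|^2 = 0.5498
Iter 2: z = -0.6626 + -0.2288i, |z|^2 = 0.4914
Iter 3: z = 0.0588 + -0.3618i, |z|^2 = 0.1344
Iter 4: z = -0.4555 + -0.7075i, |z|^2 = 0.7080
Iter 5: z = -0.6211 + -0.0205i, |z|^2 = 0.3862
Iter 6: z = 0.0574 + -0.6395i, |z|^2 = 0.4123
Iter 7: z = -0.7337 + -0.7384i, |z|^2 = 1.0836
Iter 8: z = -0.3349 + 0.4186i, |z|^2 = 0.2874
Iter 9: z = -0.3910 + -0.9454i, |z|^2 = 1.0466
Iter 10: z = -1.0688 + 0.0744i, |z|^2 = 1.1479
Iter 11: z = 0.8088 + -0.8239i, |z|^2 = 1.3331
Iter 12: z = -0.3527 + -1.9978i, |z|^2 = 4.1158
Escaped at iteration 12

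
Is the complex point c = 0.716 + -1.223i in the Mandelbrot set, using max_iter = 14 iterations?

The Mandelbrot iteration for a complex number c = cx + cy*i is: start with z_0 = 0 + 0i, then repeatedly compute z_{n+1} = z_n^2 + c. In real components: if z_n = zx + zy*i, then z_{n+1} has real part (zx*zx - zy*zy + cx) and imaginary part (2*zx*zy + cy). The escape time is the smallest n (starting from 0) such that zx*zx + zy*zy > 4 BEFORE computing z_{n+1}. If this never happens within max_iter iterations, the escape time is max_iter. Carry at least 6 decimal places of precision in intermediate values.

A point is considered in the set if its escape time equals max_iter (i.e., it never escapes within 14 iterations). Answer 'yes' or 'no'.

z_0 = 0 + 0i, c = 0.7160 + -1.2230i
Iter 1: z = 0.7160 + -1.2230i, |z|^2 = 2.0084
Iter 2: z = -0.2671 + -2.9743i, |z|^2 = 8.9180
Escaped at iteration 2

Answer: no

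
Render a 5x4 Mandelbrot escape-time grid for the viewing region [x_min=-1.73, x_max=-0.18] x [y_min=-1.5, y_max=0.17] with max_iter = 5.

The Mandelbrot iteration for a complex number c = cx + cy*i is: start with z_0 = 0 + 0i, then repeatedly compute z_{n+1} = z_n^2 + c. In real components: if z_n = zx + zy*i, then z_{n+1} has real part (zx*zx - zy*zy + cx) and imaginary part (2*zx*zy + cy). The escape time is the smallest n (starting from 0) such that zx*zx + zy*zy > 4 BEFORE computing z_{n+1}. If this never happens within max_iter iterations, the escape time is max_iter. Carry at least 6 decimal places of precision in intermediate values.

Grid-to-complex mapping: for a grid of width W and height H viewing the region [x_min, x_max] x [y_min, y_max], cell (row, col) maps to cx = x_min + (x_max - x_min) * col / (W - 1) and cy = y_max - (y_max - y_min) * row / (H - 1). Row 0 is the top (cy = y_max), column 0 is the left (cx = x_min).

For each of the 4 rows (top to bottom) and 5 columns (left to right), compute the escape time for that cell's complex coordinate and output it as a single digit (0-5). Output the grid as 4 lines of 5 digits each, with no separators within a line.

Answer: 45555
35555
23345
11222

Derivation:
(row=0, col=0): c = -1.7300 + 0.1700i → escape time 4
(row=0, col=1): c = -1.3425 + 0.1700i → escape time 5
(row=0, col=2): c = -0.9550 + 0.1700i → escape time 5
(row=0, col=3): c = -0.5675 + 0.1700i → escape time 5
(row=0, col=4): c = -0.1800 + 0.1700i → escape time 5
(row=1, col=0): c = -1.7300 + -0.3867i → escape time 3
(row=1, col=1): c = -1.3425 + -0.3867i → escape time 5
(row=1, col=2): c = -0.9550 + -0.3867i → escape time 5
(row=1, col=3): c = -0.5675 + -0.3867i → escape time 5
(row=1, col=4): c = -0.1800 + -0.3867i → escape time 5
(row=2, col=0): c = -1.7300 + -0.9433i → escape time 2
(row=2, col=1): c = -1.3425 + -0.9433i → escape time 3
(row=2, col=2): c = -0.9550 + -0.9433i → escape time 3
(row=2, col=3): c = -0.5675 + -0.9433i → escape time 4
(row=2, col=4): c = -0.1800 + -0.9433i → escape time 5
(row=3, col=0): c = -1.7300 + -1.5000i → escape time 1
(row=3, col=1): c = -1.3425 + -1.5000i → escape time 1
(row=3, col=2): c = -0.9550 + -1.5000i → escape time 2
(row=3, col=3): c = -0.5675 + -1.5000i → escape time 2
(row=3, col=4): c = -0.1800 + -1.5000i → escape time 2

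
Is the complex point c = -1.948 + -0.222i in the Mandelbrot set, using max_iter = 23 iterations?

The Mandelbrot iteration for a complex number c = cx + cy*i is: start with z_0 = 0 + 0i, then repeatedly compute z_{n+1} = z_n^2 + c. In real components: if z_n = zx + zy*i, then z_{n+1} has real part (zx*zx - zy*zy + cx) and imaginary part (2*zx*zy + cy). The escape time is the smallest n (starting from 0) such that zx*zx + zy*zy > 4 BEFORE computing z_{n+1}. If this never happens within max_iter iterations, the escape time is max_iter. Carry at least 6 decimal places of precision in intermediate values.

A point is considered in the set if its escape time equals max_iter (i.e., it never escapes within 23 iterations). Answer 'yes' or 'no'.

z_0 = 0 + 0i, c = -1.9480 + -0.2220i
Iter 1: z = -1.9480 + -0.2220i, |z|^2 = 3.8440
Iter 2: z = 1.7974 + 0.6429i, |z|^2 = 3.6441
Iter 3: z = 0.8694 + 2.0892i, |z|^2 = 5.1204
Escaped at iteration 3

Answer: no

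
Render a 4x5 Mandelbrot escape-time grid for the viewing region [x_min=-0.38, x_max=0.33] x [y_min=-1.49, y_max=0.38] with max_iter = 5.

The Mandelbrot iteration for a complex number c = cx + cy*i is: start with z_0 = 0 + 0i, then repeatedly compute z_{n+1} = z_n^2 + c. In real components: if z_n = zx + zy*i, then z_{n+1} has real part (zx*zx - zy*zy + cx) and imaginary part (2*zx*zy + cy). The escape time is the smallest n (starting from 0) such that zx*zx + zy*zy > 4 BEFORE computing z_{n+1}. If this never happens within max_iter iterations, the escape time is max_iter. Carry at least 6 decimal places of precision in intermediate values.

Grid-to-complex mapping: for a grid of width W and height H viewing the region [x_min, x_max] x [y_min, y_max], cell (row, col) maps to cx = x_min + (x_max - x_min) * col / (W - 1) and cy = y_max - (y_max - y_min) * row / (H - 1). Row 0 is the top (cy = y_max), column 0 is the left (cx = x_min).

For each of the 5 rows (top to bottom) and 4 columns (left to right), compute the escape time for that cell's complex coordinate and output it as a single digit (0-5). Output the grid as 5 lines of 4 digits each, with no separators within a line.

Answer: 5555
5555
5555
4543
2222

Derivation:
(row=0, col=0): c = -0.3800 + 0.3800i → escape time 5
(row=0, col=1): c = -0.1433 + 0.3800i → escape time 5
(row=0, col=2): c = 0.0933 + 0.3800i → escape time 5
(row=0, col=3): c = 0.3300 + 0.3800i → escape time 5
(row=1, col=0): c = -0.3800 + -0.0875i → escape time 5
(row=1, col=1): c = -0.1433 + -0.0875i → escape time 5
(row=1, col=2): c = 0.0933 + -0.0875i → escape time 5
(row=1, col=3): c = 0.3300 + -0.0875i → escape time 5
(row=2, col=0): c = -0.3800 + -0.5550i → escape time 5
(row=2, col=1): c = -0.1433 + -0.5550i → escape time 5
(row=2, col=2): c = 0.0933 + -0.5550i → escape time 5
(row=2, col=3): c = 0.3300 + -0.5550i → escape time 5
(row=3, col=0): c = -0.3800 + -1.0225i → escape time 4
(row=3, col=1): c = -0.1433 + -1.0225i → escape time 5
(row=3, col=2): c = 0.0933 + -1.0225i → escape time 4
(row=3, col=3): c = 0.3300 + -1.0225i → escape time 3
(row=4, col=0): c = -0.3800 + -1.4900i → escape time 2
(row=4, col=1): c = -0.1433 + -1.4900i → escape time 2
(row=4, col=2): c = 0.0933 + -1.4900i → escape time 2
(row=4, col=3): c = 0.3300 + -1.4900i → escape time 2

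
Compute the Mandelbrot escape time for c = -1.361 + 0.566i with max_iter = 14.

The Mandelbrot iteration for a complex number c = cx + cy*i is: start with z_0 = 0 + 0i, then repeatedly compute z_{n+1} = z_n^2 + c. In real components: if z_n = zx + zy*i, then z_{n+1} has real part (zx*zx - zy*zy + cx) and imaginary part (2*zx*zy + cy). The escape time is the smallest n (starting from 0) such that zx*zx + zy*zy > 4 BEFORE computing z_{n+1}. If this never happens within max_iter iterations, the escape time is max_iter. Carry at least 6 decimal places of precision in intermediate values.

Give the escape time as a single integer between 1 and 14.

z_0 = 0 + 0i, c = -1.3610 + 0.5660i
Iter 1: z = -1.3610 + 0.5660i, |z|^2 = 2.1727
Iter 2: z = 0.1710 + -0.9747i, |z|^2 = 0.9792
Iter 3: z = -2.2817 + 0.2327i, |z|^2 = 5.2604
Escaped at iteration 3

Answer: 3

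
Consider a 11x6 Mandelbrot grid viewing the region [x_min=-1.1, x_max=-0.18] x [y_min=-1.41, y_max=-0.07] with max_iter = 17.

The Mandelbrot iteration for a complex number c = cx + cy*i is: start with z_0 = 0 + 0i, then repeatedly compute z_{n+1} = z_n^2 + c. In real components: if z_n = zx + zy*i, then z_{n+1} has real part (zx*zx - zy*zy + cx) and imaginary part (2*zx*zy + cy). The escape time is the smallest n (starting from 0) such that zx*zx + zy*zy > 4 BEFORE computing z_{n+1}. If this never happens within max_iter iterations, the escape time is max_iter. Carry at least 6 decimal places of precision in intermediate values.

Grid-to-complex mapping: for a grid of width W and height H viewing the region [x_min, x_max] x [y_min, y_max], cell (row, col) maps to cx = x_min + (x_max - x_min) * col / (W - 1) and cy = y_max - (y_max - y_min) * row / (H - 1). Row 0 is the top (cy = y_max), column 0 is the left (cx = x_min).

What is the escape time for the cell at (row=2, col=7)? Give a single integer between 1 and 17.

Answer: 16

Derivation:
z_0 = 0 + 0i, c = -0.4560 + -0.6060i
Iter 1: z = -0.4560 + -0.6060i, |z|^2 = 0.5752
Iter 2: z = -0.6153 + -0.0533i, |z|^2 = 0.3814
Iter 3: z = -0.0802 + -0.5404i, |z|^2 = 0.2984
Iter 4: z = -0.7416 + -0.5193i, |z|^2 = 0.8196
Iter 5: z = -0.1757 + 0.1641i, |z|^2 = 0.0578
Iter 6: z = -0.4521 + -0.6637i, |z|^2 = 0.6448
Iter 7: z = -0.6921 + -0.0059i, |z|^2 = 0.4791
Iter 8: z = 0.0230 + -0.5978i, |z|^2 = 0.3579
Iter 9: z = -0.8128 + -0.6335i, |z|^2 = 1.0620
Iter 10: z = -0.1967 + 0.4238i, |z|^2 = 0.2183
Iter 11: z = -0.5969 + -0.7727i, |z|^2 = 0.9534
Iter 12: z = -0.6967 + 0.3165i, |z|^2 = 0.5856
Iter 13: z = -0.0708 + -1.0470i, |z|^2 = 1.1013
Iter 14: z = -1.5472 + -0.4578i, |z|^2 = 2.6035
Iter 15: z = 1.7284 + 0.8106i, |z|^2 = 3.6444
Iter 16: z = 1.8743 + 2.1959i, |z|^2 = 8.3353
Escaped at iteration 16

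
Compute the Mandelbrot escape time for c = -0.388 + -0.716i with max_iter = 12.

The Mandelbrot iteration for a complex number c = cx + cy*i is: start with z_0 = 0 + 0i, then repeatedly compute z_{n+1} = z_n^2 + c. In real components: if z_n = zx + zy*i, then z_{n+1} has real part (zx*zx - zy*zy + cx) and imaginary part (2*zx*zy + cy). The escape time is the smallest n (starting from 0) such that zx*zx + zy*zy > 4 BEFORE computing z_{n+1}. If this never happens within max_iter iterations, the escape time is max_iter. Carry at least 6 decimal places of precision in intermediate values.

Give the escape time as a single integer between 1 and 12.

z_0 = 0 + 0i, c = -0.3880 + -0.7160i
Iter 1: z = -0.3880 + -0.7160i, |z|^2 = 0.6632
Iter 2: z = -0.7501 + -0.1604i, |z|^2 = 0.5884
Iter 3: z = 0.1489 + -0.4754i, |z|^2 = 0.2482
Iter 4: z = -0.5918 + -0.8576i, |z|^2 = 1.0857
Iter 5: z = -0.7733 + 0.2991i, |z|^2 = 0.6874
Iter 6: z = 0.1205 + -1.1785i, |z|^2 = 1.4035
Iter 7: z = -1.7625 + -1.0000i, |z|^2 = 4.1062
Escaped at iteration 7

Answer: 7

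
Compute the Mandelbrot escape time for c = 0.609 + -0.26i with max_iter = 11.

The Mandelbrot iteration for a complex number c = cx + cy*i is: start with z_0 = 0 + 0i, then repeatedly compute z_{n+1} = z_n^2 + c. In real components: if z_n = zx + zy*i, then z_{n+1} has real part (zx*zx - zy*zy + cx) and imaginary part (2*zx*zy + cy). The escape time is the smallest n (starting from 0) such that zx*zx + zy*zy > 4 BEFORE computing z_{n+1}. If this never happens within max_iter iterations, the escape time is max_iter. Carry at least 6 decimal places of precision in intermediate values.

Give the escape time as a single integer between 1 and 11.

z_0 = 0 + 0i, c = 0.6090 + -0.2600i
Iter 1: z = 0.6090 + -0.2600i, |z|^2 = 0.4385
Iter 2: z = 0.9123 + -0.5767i, |z|^2 = 1.1648
Iter 3: z = 1.1087 + -1.3122i, |z|^2 = 2.9510
Iter 4: z = 0.1164 + -3.1696i, |z|^2 = 10.0601
Escaped at iteration 4

Answer: 4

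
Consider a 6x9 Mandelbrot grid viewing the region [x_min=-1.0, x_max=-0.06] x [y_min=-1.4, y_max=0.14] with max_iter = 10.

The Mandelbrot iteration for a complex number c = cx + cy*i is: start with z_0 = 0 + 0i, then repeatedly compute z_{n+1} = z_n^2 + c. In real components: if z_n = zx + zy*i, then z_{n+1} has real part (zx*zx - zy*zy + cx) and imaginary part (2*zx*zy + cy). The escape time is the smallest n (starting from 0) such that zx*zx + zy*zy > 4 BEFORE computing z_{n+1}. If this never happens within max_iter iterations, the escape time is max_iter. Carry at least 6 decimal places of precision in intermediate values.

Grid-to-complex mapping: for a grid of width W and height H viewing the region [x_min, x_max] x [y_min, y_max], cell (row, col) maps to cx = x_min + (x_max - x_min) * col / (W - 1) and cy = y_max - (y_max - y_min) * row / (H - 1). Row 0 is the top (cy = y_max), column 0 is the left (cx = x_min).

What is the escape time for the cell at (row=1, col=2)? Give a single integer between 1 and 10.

Answer: 10

Derivation:
z_0 = 0 + 0i, c = -0.6240 + -0.0525i
Iter 1: z = -0.6240 + -0.0525i, |z|^2 = 0.3921
Iter 2: z = -0.2374 + 0.0130i, |z|^2 = 0.0565
Iter 3: z = -0.5678 + -0.0587i, |z|^2 = 0.3259
Iter 4: z = -0.3050 + 0.0141i, |z|^2 = 0.0932
Iter 5: z = -0.5312 + -0.0611i, |z|^2 = 0.2859
Iter 6: z = -0.3456 + 0.0124i, |z|^2 = 0.1196
Iter 7: z = -0.5047 + -0.0611i, |z|^2 = 0.2585
Iter 8: z = -0.3730 + 0.0092i, |z|^2 = 0.1392
Iter 9: z = -0.4850 + -0.0593i, |z|^2 = 0.2387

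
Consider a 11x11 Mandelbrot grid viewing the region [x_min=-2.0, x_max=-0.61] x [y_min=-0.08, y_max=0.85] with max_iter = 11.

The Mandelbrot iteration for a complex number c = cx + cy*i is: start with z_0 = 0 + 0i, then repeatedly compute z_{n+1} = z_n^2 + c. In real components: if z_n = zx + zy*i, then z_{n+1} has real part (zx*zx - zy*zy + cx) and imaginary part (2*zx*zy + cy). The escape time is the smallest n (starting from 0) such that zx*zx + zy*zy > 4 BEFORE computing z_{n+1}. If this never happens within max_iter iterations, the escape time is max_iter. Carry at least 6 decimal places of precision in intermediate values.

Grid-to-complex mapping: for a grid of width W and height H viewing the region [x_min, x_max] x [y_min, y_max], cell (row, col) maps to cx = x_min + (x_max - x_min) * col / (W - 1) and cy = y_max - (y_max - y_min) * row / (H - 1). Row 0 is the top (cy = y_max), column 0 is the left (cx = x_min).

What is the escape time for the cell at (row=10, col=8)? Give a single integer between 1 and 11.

z_0 = 0 + 0i, c = -0.8880 + -0.0800i
Iter 1: z = -0.8880 + -0.0800i, |z|^2 = 0.7949
Iter 2: z = -0.1059 + 0.0621i, |z|^2 = 0.0151
Iter 3: z = -0.8806 + -0.0931i, |z|^2 = 0.7842
Iter 4: z = -0.1211 + 0.0841i, |z|^2 = 0.0217
Iter 5: z = -0.8804 + -0.1004i, |z|^2 = 0.7852
Iter 6: z = -0.1230 + 0.0967i, |z|^2 = 0.0245
Iter 7: z = -0.8822 + -0.1038i, |z|^2 = 0.7891
Iter 8: z = -0.1204 + 0.1031i, |z|^2 = 0.0251
Iter 9: z = -0.8841 + -0.1048i, |z|^2 = 0.7927
Iter 10: z = -0.1173 + 0.1054i, |z|^2 = 0.0249

Answer: 11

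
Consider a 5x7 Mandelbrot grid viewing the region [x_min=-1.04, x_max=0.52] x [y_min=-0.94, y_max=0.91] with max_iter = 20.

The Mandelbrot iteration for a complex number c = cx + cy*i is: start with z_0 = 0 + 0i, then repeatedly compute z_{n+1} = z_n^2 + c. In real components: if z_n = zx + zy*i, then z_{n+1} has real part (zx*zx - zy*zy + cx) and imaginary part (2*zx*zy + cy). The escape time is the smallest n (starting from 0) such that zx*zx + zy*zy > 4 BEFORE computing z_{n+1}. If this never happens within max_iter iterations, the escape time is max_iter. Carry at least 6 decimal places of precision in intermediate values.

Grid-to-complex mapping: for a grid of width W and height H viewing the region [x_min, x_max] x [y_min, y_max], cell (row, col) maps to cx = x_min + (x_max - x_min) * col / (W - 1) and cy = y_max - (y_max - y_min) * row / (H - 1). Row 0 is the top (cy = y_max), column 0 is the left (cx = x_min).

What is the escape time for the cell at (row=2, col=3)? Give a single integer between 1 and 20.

z_0 = 0 + 0i, c = 0.1300 + 0.2933i
Iter 1: z = 0.1300 + 0.2933i, |z|^2 = 0.1029
Iter 2: z = 0.0609 + 0.3696i, |z|^2 = 0.1403
Iter 3: z = -0.0029 + 0.3383i, |z|^2 = 0.1145
Iter 4: z = 0.0155 + 0.2914i, |z|^2 = 0.0851
Iter 5: z = 0.0453 + 0.3024i, |z|^2 = 0.0935
Iter 6: z = 0.0406 + 0.3208i, |z|^2 = 0.1045
Iter 7: z = 0.0288 + 0.3194i, |z|^2 = 0.1028
Iter 8: z = 0.0288 + 0.3117i, |z|^2 = 0.0980
Iter 9: z = 0.0337 + 0.3113i, |z|^2 = 0.0980
Iter 10: z = 0.0342 + 0.3143i, |z|^2 = 0.1000
Iter 11: z = 0.0324 + 0.3148i, |z|^2 = 0.1002
Iter 12: z = 0.0319 + 0.3137i, |z|^2 = 0.0994
Iter 13: z = 0.0326 + 0.3134i, |z|^2 = 0.0993
Iter 14: z = 0.0329 + 0.3138i, |z|^2 = 0.0995
Iter 15: z = 0.0326 + 0.3140i, |z|^2 = 0.0996
Iter 16: z = 0.0325 + 0.3138i, |z|^2 = 0.0995
Iter 17: z = 0.0326 + 0.3137i, |z|^2 = 0.0995
Iter 18: z = 0.0326 + 0.3138i, |z|^2 = 0.0995
Iter 19: z = 0.0326 + 0.3138i, |z|^2 = 0.0995

Answer: 20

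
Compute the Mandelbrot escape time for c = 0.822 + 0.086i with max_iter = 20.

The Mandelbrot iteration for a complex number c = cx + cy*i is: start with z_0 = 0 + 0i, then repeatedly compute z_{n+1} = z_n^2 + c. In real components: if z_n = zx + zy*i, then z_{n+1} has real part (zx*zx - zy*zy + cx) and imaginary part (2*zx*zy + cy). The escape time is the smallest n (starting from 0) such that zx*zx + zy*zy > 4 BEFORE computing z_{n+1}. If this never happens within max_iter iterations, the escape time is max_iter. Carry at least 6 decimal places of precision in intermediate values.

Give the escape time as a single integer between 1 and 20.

Answer: 3

Derivation:
z_0 = 0 + 0i, c = 0.8220 + 0.0860i
Iter 1: z = 0.8220 + 0.0860i, |z|^2 = 0.6831
Iter 2: z = 1.4903 + 0.2274i, |z|^2 = 2.2727
Iter 3: z = 2.9913 + 0.7637i, |z|^2 = 9.5309
Escaped at iteration 3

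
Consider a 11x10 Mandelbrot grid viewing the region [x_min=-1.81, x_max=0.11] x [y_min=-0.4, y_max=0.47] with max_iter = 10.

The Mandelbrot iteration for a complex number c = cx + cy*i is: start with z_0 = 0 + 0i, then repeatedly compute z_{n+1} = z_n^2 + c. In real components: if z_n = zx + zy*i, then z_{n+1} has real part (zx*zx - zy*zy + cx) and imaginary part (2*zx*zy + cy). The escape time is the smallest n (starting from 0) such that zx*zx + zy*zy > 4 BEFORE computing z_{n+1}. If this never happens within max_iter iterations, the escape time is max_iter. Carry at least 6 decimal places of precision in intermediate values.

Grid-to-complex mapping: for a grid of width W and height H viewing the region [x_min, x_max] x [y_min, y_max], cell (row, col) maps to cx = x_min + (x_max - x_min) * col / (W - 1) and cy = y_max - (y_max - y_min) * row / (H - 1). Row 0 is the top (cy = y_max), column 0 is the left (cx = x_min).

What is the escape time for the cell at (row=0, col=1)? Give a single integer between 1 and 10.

z_0 = 0 + 0i, c = -1.6180 + 0.4700i
Iter 1: z = -1.6180 + 0.4700i, |z|^2 = 2.8388
Iter 2: z = 0.7790 + -1.0509i, |z|^2 = 1.7113
Iter 3: z = -2.1156 + -1.1674i, |z|^2 = 5.8384
Escaped at iteration 3

Answer: 3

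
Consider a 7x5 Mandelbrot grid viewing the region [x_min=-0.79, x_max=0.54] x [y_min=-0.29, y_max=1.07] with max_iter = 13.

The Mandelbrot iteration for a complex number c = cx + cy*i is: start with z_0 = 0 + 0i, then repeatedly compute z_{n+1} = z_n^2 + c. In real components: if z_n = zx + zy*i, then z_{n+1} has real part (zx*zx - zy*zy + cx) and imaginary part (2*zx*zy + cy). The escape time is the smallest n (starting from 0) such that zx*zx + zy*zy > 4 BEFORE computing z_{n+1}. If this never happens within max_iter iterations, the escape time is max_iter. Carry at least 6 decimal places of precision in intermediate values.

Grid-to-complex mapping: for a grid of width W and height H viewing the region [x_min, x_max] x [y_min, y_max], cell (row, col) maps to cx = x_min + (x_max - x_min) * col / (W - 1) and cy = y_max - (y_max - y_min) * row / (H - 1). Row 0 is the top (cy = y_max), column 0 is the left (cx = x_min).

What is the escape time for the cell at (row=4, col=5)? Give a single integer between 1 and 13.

Answer: 13

Derivation:
z_0 = 0 + 0i, c = 0.3183 + -0.2900i
Iter 1: z = 0.3183 + -0.2900i, |z|^2 = 0.1854
Iter 2: z = 0.3356 + -0.4746i, |z|^2 = 0.3379
Iter 3: z = 0.2057 + -0.6085i, |z|^2 = 0.4126
Iter 4: z = -0.0097 + -0.5403i, |z|^2 = 0.2920
Iter 5: z = 0.0265 + -0.2795i, |z|^2 = 0.0788
Iter 6: z = 0.2409 + -0.3048i, |z|^2 = 0.1509
Iter 7: z = 0.2835 + -0.4369i, |z|^2 = 0.2712
Iter 8: z = 0.2078 + -0.5377i, |z|^2 = 0.3323
Iter 9: z = 0.0724 + -0.5135i, |z|^2 = 0.2689
Iter 10: z = 0.0599 + -0.3644i, |z|^2 = 0.1364
Iter 11: z = 0.1891 + -0.3337i, |z|^2 = 0.1471
Iter 12: z = 0.2428 + -0.4162i, |z|^2 = 0.2322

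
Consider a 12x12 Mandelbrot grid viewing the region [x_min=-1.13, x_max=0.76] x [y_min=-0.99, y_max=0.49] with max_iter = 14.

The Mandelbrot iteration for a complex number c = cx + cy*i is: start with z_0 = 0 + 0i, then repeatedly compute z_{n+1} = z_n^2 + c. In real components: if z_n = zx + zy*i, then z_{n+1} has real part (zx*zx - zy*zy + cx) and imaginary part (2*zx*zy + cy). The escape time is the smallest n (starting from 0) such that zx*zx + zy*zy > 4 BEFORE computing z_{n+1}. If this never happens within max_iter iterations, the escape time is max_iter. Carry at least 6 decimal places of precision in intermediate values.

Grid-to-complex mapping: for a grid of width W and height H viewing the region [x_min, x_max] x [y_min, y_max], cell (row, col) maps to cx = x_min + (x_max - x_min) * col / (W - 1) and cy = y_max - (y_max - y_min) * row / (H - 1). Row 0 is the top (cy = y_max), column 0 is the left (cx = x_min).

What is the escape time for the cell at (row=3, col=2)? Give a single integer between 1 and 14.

z_0 = 0 + 0i, c = -0.7864 + 0.0864i
Iter 1: z = -0.7864 + 0.0864i, |z|^2 = 0.6258
Iter 2: z = -0.1755 + -0.0495i, |z|^2 = 0.0332
Iter 3: z = -0.7580 + 0.1037i, |z|^2 = 0.5854
Iter 4: z = -0.2225 + -0.0709i, |z|^2 = 0.0545
Iter 5: z = -0.7419 + 0.1179i, |z|^2 = 0.5643
Iter 6: z = -0.2499 + -0.0886i, |z|^2 = 0.0703
Iter 7: z = -0.7318 + 0.1306i, |z|^2 = 0.5525
Iter 8: z = -0.2679 + -0.1048i, |z|^2 = 0.0828
Iter 9: z = -0.7256 + 0.1425i, |z|^2 = 0.5467
Iter 10: z = -0.2802 + -0.1205i, |z|^2 = 0.0931
Iter 11: z = -0.7223 + 0.1539i, |z|^2 = 0.5455
Iter 12: z = -0.2883 + -0.1360i, |z|^2 = 0.1016
Iter 13: z = -0.7217 + 0.1648i, |z|^2 = 0.5481

Answer: 14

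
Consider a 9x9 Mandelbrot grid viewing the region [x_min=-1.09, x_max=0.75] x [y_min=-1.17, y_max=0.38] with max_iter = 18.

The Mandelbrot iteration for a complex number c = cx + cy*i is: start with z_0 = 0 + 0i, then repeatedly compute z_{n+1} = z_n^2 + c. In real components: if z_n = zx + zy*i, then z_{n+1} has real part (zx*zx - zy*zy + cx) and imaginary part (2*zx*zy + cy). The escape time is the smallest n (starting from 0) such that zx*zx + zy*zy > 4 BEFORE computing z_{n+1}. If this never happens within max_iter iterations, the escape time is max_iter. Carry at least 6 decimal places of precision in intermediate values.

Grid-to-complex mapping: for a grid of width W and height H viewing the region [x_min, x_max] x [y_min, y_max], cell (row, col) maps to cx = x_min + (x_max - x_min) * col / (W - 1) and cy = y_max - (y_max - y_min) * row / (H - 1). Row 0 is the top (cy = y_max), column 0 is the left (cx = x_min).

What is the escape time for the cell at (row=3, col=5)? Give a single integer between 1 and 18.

z_0 = 0 + 0i, c = 0.0600 + -0.2012i
Iter 1: z = 0.0600 + -0.2012i, |z|^2 = 0.0441
Iter 2: z = 0.0231 + -0.2254i, |z|^2 = 0.0513
Iter 3: z = 0.0097 + -0.2117i, |z|^2 = 0.0449
Iter 4: z = 0.0153 + -0.2054i, |z|^2 = 0.0424
Iter 5: z = 0.0181 + -0.2075i, |z|^2 = 0.0434
Iter 6: z = 0.0173 + -0.2087i, |z|^2 = 0.0439
Iter 7: z = 0.0167 + -0.2085i, |z|^2 = 0.0437
Iter 8: z = 0.0168 + -0.2082i, |z|^2 = 0.0436
Iter 9: z = 0.0169 + -0.2083i, |z|^2 = 0.0437
Iter 10: z = 0.0169 + -0.2083i, |z|^2 = 0.0437
Iter 11: z = 0.0169 + -0.2083i, |z|^2 = 0.0437
Iter 12: z = 0.0169 + -0.2083i, |z|^2 = 0.0437
Iter 13: z = 0.0169 + -0.2083i, |z|^2 = 0.0437
Iter 14: z = 0.0169 + -0.2083i, |z|^2 = 0.0437
Iter 15: z = 0.0169 + -0.2083i, |z|^2 = 0.0437
Iter 16: z = 0.0169 + -0.2083i, |z|^2 = 0.0437
Iter 17: z = 0.0169 + -0.2083i, |z|^2 = 0.0437

Answer: 18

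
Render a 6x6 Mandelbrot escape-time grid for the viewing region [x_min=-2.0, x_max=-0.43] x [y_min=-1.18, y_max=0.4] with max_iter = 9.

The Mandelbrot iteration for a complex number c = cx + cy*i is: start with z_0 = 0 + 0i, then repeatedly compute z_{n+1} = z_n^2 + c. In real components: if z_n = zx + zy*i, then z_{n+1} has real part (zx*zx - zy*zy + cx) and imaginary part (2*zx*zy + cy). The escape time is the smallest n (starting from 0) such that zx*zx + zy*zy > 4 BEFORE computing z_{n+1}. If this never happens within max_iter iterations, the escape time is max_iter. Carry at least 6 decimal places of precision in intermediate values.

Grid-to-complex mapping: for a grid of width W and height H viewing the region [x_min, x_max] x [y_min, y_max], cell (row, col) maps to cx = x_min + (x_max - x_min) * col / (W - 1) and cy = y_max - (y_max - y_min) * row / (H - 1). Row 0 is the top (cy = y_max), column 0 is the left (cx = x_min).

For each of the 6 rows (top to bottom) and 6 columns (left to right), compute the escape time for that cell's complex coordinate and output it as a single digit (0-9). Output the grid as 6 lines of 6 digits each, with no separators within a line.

Answer: 135789
169999
146999
133569
123345
112333

Derivation:
(row=0, col=0): c = -2.0000 + 0.4000i → escape time 1
(row=0, col=1): c = -1.6860 + 0.4000i → escape time 3
(row=0, col=2): c = -1.3720 + 0.4000i → escape time 5
(row=0, col=3): c = -1.0580 + 0.4000i → escape time 7
(row=0, col=4): c = -0.7440 + 0.4000i → escape time 8
(row=0, col=5): c = -0.4300 + 0.4000i → escape time 9
(row=1, col=0): c = -2.0000 + 0.0840i → escape time 1
(row=1, col=1): c = -1.6860 + 0.0840i → escape time 6
(row=1, col=2): c = -1.3720 + 0.0840i → escape time 9
(row=1, col=3): c = -1.0580 + 0.0840i → escape time 9
(row=1, col=4): c = -0.7440 + 0.0840i → escape time 9
(row=1, col=5): c = -0.4300 + 0.0840i → escape time 9
(row=2, col=0): c = -2.0000 + -0.2320i → escape time 1
(row=2, col=1): c = -1.6860 + -0.2320i → escape time 4
(row=2, col=2): c = -1.3720 + -0.2320i → escape time 6
(row=2, col=3): c = -1.0580 + -0.2320i → escape time 9
(row=2, col=4): c = -0.7440 + -0.2320i → escape time 9
(row=2, col=5): c = -0.4300 + -0.2320i → escape time 9
(row=3, col=0): c = -2.0000 + -0.5480i → escape time 1
(row=3, col=1): c = -1.6860 + -0.5480i → escape time 3
(row=3, col=2): c = -1.3720 + -0.5480i → escape time 3
(row=3, col=3): c = -1.0580 + -0.5480i → escape time 5
(row=3, col=4): c = -0.7440 + -0.5480i → escape time 6
(row=3, col=5): c = -0.4300 + -0.5480i → escape time 9
(row=4, col=0): c = -2.0000 + -0.8640i → escape time 1
(row=4, col=1): c = -1.6860 + -0.8640i → escape time 2
(row=4, col=2): c = -1.3720 + -0.8640i → escape time 3
(row=4, col=3): c = -1.0580 + -0.8640i → escape time 3
(row=4, col=4): c = -0.7440 + -0.8640i → escape time 4
(row=4, col=5): c = -0.4300 + -0.8640i → escape time 5
(row=5, col=0): c = -2.0000 + -1.1800i → escape time 1
(row=5, col=1): c = -1.6860 + -1.1800i → escape time 1
(row=5, col=2): c = -1.3720 + -1.1800i → escape time 2
(row=5, col=3): c = -1.0580 + -1.1800i → escape time 3
(row=5, col=4): c = -0.7440 + -1.1800i → escape time 3
(row=5, col=5): c = -0.4300 + -1.1800i → escape time 3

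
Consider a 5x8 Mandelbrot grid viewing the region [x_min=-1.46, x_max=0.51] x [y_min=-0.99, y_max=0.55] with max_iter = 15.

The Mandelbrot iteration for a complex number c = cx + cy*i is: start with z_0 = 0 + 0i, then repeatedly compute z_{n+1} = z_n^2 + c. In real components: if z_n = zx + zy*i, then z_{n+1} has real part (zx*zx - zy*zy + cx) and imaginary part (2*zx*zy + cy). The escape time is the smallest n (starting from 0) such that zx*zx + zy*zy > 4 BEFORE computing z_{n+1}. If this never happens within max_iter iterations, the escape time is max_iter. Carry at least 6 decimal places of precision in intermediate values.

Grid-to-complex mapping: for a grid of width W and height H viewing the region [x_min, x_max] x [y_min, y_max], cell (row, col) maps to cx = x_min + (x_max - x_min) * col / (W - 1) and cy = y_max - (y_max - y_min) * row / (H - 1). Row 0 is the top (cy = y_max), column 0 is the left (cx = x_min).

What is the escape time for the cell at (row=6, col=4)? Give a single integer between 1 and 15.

z_0 = 0 + 0i, c = 0.5100 + -0.7700i
Iter 1: z = 0.5100 + -0.7700i, |z|^2 = 0.8530
Iter 2: z = 0.1772 + -1.5554i, |z|^2 = 2.4507
Iter 3: z = -1.8779 + -1.3212i, |z|^2 = 5.2721
Escaped at iteration 3

Answer: 3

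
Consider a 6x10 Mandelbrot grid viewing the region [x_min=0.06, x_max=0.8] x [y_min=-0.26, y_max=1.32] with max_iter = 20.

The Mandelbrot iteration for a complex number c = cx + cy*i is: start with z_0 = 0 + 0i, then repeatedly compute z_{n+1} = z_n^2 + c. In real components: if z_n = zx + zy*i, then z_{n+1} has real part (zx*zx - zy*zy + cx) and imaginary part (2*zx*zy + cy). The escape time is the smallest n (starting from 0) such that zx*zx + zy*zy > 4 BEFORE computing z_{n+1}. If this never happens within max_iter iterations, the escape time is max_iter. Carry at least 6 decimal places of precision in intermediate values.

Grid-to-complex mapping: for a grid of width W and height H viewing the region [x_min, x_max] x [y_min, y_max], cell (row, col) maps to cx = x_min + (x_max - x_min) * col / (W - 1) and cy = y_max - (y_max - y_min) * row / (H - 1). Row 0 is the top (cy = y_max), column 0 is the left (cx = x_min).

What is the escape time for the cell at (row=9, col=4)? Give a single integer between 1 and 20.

Answer: 4

Derivation:
z_0 = 0 + 0i, c = 0.6520 + -0.2600i
Iter 1: z = 0.6520 + -0.2600i, |z|^2 = 0.4927
Iter 2: z = 1.0095 + -0.5990i, |z|^2 = 1.3779
Iter 3: z = 1.3122 + -1.4695i, |z|^2 = 3.8813
Iter 4: z = 0.2147 + -4.1166i, |z|^2 = 16.9926
Escaped at iteration 4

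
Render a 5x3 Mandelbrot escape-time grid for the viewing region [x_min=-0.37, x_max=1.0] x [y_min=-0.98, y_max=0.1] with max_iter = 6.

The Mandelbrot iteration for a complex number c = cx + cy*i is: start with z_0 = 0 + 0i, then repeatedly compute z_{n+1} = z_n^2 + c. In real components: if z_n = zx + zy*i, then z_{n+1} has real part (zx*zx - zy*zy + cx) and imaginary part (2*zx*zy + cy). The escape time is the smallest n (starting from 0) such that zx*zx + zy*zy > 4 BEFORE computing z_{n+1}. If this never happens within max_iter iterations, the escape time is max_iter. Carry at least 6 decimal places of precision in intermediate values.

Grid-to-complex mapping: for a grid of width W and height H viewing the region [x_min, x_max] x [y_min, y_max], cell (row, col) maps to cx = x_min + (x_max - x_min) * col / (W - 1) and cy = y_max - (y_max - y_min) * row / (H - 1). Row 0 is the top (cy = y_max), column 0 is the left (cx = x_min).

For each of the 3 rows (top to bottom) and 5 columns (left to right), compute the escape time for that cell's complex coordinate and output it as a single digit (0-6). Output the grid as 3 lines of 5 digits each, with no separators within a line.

(row=0, col=0): c = -0.3700 + 0.1000i → escape time 6
(row=0, col=1): c = -0.0275 + 0.1000i → escape time 6
(row=0, col=2): c = 0.3150 + 0.1000i → escape time 6
(row=0, col=3): c = 0.6575 + 0.1000i → escape time 4
(row=0, col=4): c = 1.0000 + 0.1000i → escape time 2
(row=1, col=0): c = -0.3700 + -0.4400i → escape time 6
(row=1, col=1): c = -0.0275 + -0.4400i → escape time 6
(row=1, col=2): c = 0.3150 + -0.4400i → escape time 6
(row=1, col=3): c = 0.6575 + -0.4400i → escape time 3
(row=1, col=4): c = 1.0000 + -0.4400i → escape time 2
(row=2, col=0): c = -0.3700 + -0.9800i → escape time 5
(row=2, col=1): c = -0.0275 + -0.9800i → escape time 6
(row=2, col=2): c = 0.3150 + -0.9800i → escape time 3
(row=2, col=3): c = 0.6575 + -0.9800i → escape time 2
(row=2, col=4): c = 1.0000 + -0.9800i → escape time 2

Answer: 66642
66632
56322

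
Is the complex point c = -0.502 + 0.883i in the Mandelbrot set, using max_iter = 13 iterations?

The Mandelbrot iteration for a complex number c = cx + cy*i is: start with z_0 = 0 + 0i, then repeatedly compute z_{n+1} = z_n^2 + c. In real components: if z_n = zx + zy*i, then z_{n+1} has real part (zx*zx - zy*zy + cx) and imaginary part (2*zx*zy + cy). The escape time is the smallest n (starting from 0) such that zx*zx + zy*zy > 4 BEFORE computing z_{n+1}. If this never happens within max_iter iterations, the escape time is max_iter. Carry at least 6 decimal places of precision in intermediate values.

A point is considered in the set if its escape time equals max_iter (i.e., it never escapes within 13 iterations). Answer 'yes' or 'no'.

Answer: no

Derivation:
z_0 = 0 + 0i, c = -0.5020 + 0.8830i
Iter 1: z = -0.5020 + 0.8830i, |z|^2 = 1.0317
Iter 2: z = -1.0297 + -0.0035i, |z|^2 = 1.0603
Iter 3: z = 0.5582 + 0.8903i, |z|^2 = 1.1042
Iter 4: z = -0.9830 + 1.8770i, |z|^2 = 4.4892
Escaped at iteration 4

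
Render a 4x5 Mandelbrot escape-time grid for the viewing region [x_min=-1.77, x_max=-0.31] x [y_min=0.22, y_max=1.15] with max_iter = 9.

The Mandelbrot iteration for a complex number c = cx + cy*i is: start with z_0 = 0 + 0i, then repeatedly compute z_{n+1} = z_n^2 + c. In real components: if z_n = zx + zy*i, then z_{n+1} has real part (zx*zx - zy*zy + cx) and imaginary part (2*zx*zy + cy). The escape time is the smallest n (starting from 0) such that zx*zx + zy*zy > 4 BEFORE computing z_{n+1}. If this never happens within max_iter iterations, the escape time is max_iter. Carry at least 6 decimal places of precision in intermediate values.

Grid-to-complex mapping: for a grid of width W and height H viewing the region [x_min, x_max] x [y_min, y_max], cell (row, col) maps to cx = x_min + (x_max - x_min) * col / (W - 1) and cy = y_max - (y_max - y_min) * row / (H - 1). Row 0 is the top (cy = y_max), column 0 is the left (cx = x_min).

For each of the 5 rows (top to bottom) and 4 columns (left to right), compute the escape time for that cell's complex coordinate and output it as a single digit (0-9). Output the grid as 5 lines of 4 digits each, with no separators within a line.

(row=0, col=0): c = -1.7700 + 1.1500i → escape time 1
(row=0, col=1): c = -1.2833 + 1.1500i → escape time 2
(row=0, col=2): c = -0.7967 + 1.1500i → escape time 3
(row=0, col=3): c = -0.3100 + 1.1500i → escape time 4
(row=1, col=0): c = -1.7700 + 0.9175i → escape time 2
(row=1, col=1): c = -1.2833 + 0.9175i → escape time 3
(row=1, col=2): c = -0.7967 + 0.9175i → escape time 3
(row=1, col=3): c = -0.3100 + 0.9175i → escape time 5
(row=2, col=0): c = -1.7700 + 0.6850i → escape time 3
(row=2, col=1): c = -1.2833 + 0.6850i → escape time 3
(row=2, col=2): c = -0.7967 + 0.6850i → escape time 4
(row=2, col=3): c = -0.3100 + 0.6850i → escape time 9
(row=3, col=0): c = -1.7700 + 0.4525i → escape time 3
(row=3, col=1): c = -1.2833 + 0.4525i → escape time 6
(row=3, col=2): c = -0.7967 + 0.4525i → escape time 7
(row=3, col=3): c = -0.3100 + 0.4525i → escape time 9
(row=4, col=0): c = -1.7700 + 0.2200i → escape time 4
(row=4, col=1): c = -1.2833 + 0.2200i → escape time 9
(row=4, col=2): c = -0.7967 + 0.2200i → escape time 9
(row=4, col=3): c = -0.3100 + 0.2200i → escape time 9

Answer: 1234
2335
3349
3679
4999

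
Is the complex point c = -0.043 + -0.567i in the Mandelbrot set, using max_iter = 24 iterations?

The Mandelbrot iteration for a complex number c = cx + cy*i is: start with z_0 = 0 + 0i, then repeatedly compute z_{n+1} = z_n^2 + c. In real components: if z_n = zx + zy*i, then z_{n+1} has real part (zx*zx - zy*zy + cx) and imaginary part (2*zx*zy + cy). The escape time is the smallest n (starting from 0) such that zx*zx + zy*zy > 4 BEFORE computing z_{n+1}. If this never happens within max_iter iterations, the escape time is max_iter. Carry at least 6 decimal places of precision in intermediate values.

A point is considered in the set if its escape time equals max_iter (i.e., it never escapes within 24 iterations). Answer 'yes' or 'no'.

z_0 = 0 + 0i, c = -0.0430 + -0.5670i
Iter 1: z = -0.0430 + -0.5670i, |z|^2 = 0.3233
Iter 2: z = -0.3626 + -0.5182i, |z|^2 = 0.4001
Iter 3: z = -0.1801 + -0.1911i, |z|^2 = 0.0690
Iter 4: z = -0.0471 + -0.4982i, |z|^2 = 0.2504
Iter 5: z = -0.2890 + -0.5201i, |z|^2 = 0.3540
Iter 6: z = -0.2300 + -0.2665i, |z|^2 = 0.1239
Iter 7: z = -0.0611 + -0.4444i, |z|^2 = 0.2013
Iter 8: z = -0.2368 + -0.5127i, |z|^2 = 0.3189
Iter 9: z = -0.2498 + -0.3242i, |z|^2 = 0.1675
Iter 10: z = -0.0857 + -0.4051i, |z|^2 = 0.1714
Iter 11: z = -0.1997 + -0.4976i, |z|^2 = 0.2875
Iter 12: z = -0.2507 + -0.3683i, |z|^2 = 0.1985
Iter 13: z = -0.1158 + -0.3824i, |z|^2 = 0.1596
Iter 14: z = -0.1758 + -0.4785i, |z|^2 = 0.2598
Iter 15: z = -0.2410 + -0.3988i, |z|^2 = 0.2171
Iter 16: z = -0.1439 + -0.3748i, |z|^2 = 0.1612
Iter 17: z = -0.1627 + -0.4591i, |z|^2 = 0.2373
Iter 18: z = -0.2273 + -0.4176i, |z|^2 = 0.2260
Iter 19: z = -0.1657 + -0.3772i, |z|^2 = 0.1697
Iter 20: z = -0.1578 + -0.4420i, |z|^2 = 0.2203
Iter 21: z = -0.2135 + -0.4275i, |z|^2 = 0.2283
Iter 22: z = -0.1802 + -0.3845i, |z|^2 = 0.1803
Iter 23: z = -0.1584 + -0.4284i, |z|^2 = 0.2086
Did not escape in 24 iterations → in set

Answer: yes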